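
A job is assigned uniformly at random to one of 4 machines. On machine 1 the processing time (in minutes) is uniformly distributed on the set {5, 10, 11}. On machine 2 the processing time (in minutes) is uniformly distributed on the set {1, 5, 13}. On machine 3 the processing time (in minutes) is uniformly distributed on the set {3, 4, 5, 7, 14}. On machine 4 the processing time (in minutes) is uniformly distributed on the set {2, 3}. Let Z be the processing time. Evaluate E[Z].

E[Z | machine 1] = (5+10+11)/3 = 26/3.
E[Z | machine 2] = (1+5+13)/3 = 19/3.
E[Z | machine 3] = (3+4+5+7+14)/5 = 33/5.
E[Z | machine 4] = (2+3)/2 = 5/2.
E[Z] = (1/4)·(26/3) + (1/4)·(19/3) + (1/4)·(33/5) + (1/4)·(5/2) = 241/40.

241/40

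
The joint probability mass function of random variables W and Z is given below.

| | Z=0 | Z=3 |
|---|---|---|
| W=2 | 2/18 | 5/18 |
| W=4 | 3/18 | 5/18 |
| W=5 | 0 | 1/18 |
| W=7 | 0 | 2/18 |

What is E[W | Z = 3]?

P(Z = 3) = 13/18.
Σ W·P over the event = 2·(5/18) + 4·(5/18) + 5·(1/18) + 7·(2/18) = 49/18.
E[W | Z = 3] = (49/18) / (13/18) = 49/13.

49/13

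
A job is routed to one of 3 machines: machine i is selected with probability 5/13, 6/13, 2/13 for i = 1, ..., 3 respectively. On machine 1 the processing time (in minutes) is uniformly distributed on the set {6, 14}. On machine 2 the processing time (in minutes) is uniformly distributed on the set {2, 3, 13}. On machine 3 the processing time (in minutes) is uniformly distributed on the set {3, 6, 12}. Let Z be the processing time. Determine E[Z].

E[Z | machine 1] = (6+14)/2 = 10.
E[Z | machine 2] = (2+3+13)/3 = 6.
E[Z | machine 3] = (3+6+12)/3 = 7.
E[Z] = (5/13)·(10) + (6/13)·(6) + (2/13)·(7) = 100/13.

100/13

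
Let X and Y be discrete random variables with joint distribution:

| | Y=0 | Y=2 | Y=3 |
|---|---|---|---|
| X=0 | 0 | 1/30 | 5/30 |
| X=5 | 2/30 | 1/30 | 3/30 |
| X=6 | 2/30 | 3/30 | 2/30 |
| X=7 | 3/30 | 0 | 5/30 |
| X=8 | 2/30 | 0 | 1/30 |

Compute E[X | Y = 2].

P(Y = 2) = 1/6.
Σ X·P over the event = 0·(1/30) + 5·(1/30) + 6·(3/30) = 23/30.
E[X | Y = 2] = (23/30) / (1/6) = 23/5.

23/5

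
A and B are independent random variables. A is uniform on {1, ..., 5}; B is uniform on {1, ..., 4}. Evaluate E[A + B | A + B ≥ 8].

Outcomes with A + B ≥ 8: (4,4), (5,3), (5,4), each with probability 1/20.
E[A + B | A + B ≥ 8] = (8 + 8 + 9) / 3 = 25/3.

25/3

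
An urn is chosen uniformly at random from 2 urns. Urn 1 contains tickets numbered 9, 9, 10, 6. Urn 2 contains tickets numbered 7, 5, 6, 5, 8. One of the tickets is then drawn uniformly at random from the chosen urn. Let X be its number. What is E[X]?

147/20

E[X | urn 1] = (9+9+10+6)/4 = 17/2.
E[X | urn 2] = (7+5+6+5+8)/5 = 31/5.
E[X] = (1/2)·(17/2) + (1/2)·(31/5) = 147/20.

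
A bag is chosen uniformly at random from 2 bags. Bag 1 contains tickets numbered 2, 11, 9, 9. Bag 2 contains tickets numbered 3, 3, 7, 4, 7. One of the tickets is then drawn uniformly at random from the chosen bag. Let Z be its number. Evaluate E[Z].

E[Z | bag 1] = (2+11+9+9)/4 = 31/4.
E[Z | bag 2] = (3+3+7+4+7)/5 = 24/5.
By the law of total expectation,
E[Z] = (1/2)·(31/4) + (1/2)·(24/5) = 251/40.

251/40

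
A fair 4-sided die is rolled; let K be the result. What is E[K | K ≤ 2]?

3/2

Given K ≤ 2, K is equally likely to be any of {1, 2}.
E[K | K ≤ 2] = (1 + 2) / 2 = 3/2.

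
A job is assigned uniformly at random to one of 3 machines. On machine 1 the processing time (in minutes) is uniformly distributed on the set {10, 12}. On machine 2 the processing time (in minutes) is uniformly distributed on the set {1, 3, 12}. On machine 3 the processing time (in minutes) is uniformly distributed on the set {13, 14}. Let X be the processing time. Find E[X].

E[X | machine 1] = (10+12)/2 = 11.
E[X | machine 2] = (1+3+12)/3 = 16/3.
E[X | machine 3] = (13+14)/2 = 27/2.
By the law of total expectation,
E[X] = (1/3)·(11) + (1/3)·(16/3) + (1/3)·(27/2) = 179/18.

179/18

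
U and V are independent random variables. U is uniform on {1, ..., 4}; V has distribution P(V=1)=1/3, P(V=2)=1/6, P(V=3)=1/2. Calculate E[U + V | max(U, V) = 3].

29/6

P(max(U, V) = 3) = 1/2.
Summing (U+V)·P(x,y) over outcomes with max(U, V) = 3 gives 29/12.
E[U + V | max(U, V) = 3] = (29/12) / (1/2) = 29/6.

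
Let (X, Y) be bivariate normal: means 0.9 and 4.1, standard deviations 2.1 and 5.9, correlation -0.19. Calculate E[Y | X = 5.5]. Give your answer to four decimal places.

1.6445

E[Y | X=x] = μ_Y + ρ(σ_Y/σ_X)(x − μ_X) for jointly normal variables.
E[Y | X=5.5] = 4.1 + (-0.19)·(5.9/2.1)·(5.5 − (0.9)) = 4.1 + (-0.53381)·(4.6) = 1.6445.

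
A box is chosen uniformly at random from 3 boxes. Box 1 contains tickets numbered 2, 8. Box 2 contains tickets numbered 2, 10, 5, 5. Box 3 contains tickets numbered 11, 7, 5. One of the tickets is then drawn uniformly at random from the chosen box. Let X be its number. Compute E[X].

109/18

E[X | box 1] = (2+8)/2 = 5.
E[X | box 2] = (2+10+5+5)/4 = 11/2.
E[X | box 3] = (11+7+5)/3 = 23/3.
E[X] = (1/3)·(5) + (1/3)·(11/2) + (1/3)·(23/3) = 109/18.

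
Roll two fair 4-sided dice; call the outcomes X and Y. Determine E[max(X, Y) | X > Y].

10/3

Outcomes with X > Y: (2,1), (3,1), (3,2), (4,1), (4,2), (4,3), each with probability 1/16.
E[max(X, Y) | X > Y] = (2 + 3 + 3 + 4 + 4 + 4) / 6 = 10/3.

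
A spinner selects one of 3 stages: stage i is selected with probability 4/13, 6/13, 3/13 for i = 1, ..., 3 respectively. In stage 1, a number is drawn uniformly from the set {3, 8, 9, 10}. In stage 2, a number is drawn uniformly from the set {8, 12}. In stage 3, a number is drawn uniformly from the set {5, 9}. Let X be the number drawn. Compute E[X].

111/13

E[X | stage 1] = (3+8+9+10)/4 = 15/2.
E[X | stage 2] = (8+12)/2 = 10.
E[X | stage 3] = (5+9)/2 = 7.
By the law of total expectation,
E[X] = (4/13)·(15/2) + (6/13)·(10) + (3/13)·(7) = 111/13.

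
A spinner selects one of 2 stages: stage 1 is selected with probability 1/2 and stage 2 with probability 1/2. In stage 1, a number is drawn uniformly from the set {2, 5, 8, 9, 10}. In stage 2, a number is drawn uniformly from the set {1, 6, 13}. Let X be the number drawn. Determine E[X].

101/15

E[X | stage 1] = (2+5+8+9+10)/5 = 34/5.
E[X | stage 2] = (1+6+13)/3 = 20/3.
By the law of total expectation,
E[X] = (1/2)·(34/5) + (1/2)·(20/3) = 101/15.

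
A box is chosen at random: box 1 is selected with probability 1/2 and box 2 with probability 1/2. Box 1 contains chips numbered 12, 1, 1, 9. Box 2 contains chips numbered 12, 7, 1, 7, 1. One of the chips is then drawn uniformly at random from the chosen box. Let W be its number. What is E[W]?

E[W | box 1] = (12+1+1+9)/4 = 23/4.
E[W | box 2] = (12+7+1+7+1)/5 = 28/5.
By the law of total expectation,
E[W] = (1/2)·(23/4) + (1/2)·(28/5) = 227/40.

227/40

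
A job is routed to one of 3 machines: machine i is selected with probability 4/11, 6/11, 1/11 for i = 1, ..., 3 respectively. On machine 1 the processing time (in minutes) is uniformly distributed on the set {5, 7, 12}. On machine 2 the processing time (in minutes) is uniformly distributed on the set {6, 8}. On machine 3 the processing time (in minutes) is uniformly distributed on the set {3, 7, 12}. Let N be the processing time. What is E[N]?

E[N | machine 1] = (5+7+12)/3 = 8.
E[N | machine 2] = (6+8)/2 = 7.
E[N | machine 3] = (3+7+12)/3 = 22/3.
E[N] = (4/11)·(8) + (6/11)·(7) + (1/11)·(22/3) = 244/33.

244/33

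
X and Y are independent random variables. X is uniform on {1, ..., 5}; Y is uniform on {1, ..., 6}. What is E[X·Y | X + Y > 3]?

P(X + Y > 3) = 9/10.
Summing XY·P(x,y) over outcomes with X + Y > 3 gives 31/3.
E[X·Y | X + Y > 3] = (31/3) / (9/10) = 310/27.

310/27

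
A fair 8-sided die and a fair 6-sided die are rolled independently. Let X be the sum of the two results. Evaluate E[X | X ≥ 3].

382/47

P(X ≥ 3) = 47/48.
E[X | X ≥ 3] = (191/24) / (47/48) = 382/47.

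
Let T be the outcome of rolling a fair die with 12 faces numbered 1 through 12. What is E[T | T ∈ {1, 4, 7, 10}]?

11/2

P(T ∈ {1, 4, 7, 10}) = 1/3.
Σ over the event: 1·1/12 + 4·1/12 + 7·1/12 + 10·1/12 = 11/6.
E[T | T ∈ {1, 4, 7, 10}] = (11/6) / (1/3) = 11/2.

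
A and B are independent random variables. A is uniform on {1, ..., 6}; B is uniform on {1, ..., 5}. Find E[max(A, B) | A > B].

P(A > B) = 1/2.
Summing max(A,B)·P(x,y) over outcomes with A > B gives 7/3.
E[max(A, B) | A > B] = (7/3) / (1/2) = 14/3.

14/3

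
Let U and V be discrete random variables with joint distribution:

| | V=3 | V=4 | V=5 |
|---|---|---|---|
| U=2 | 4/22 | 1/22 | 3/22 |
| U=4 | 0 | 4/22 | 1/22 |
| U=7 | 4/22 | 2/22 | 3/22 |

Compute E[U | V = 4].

32/7

P(V = 4) = 7/22.
Summing U·P(U=x,V=y) over the conditioning event gives 16/11.
E[U | V = 4] = (16/11) / (7/22) = 32/7.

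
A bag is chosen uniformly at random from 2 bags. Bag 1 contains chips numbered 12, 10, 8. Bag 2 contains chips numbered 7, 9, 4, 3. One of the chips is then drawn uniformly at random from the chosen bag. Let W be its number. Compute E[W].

63/8

E[W | bag 1] = (12+10+8)/3 = 10.
E[W | bag 2] = (7+9+4+3)/4 = 23/4.
By the law of total expectation,
E[W] = (1/2)·(10) + (1/2)·(23/4) = 63/8.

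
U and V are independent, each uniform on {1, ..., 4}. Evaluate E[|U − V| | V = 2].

1

Outcomes with V = 2: (1,2), (2,2), (3,2), (4,2), each with probability 1/16.
E[|U − V| | V = 2] = (1 + 0 + 1 + 2) / 4 = 1.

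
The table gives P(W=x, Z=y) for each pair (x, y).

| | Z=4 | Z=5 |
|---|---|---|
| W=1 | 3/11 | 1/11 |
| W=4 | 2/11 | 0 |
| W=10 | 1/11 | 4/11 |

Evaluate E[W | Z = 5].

P(Z = 5) = 5/11.
Σ W·P over the event = 1·(1/11) + 10·(4/11) = 41/11.
E[W | Z = 5] = (41/11) / (5/11) = 41/5.

41/5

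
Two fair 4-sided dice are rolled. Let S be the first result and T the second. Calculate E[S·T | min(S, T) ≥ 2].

9

Outcomes with min(S, T) ≥ 2: (2,2), (2,3), (2,4), (3,2), (3,3), (3,4), (4,2), (4,3), (4,4), each with probability 1/16.
E[S·T | min(S, T) ≥ 2] = (4 + 6 + 8 + 6 + 9 + 12 + 8 + 12 + 16) / 9 = 9.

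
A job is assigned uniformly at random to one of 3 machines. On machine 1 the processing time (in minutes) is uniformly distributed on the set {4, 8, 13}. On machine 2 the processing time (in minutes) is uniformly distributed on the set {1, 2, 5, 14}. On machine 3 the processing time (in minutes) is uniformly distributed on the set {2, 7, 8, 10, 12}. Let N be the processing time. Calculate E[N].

649/90

E[N | machine 1] = (4+8+13)/3 = 25/3.
E[N | machine 2] = (1+2+5+14)/4 = 11/2.
E[N | machine 3] = (2+7+8+10+12)/5 = 39/5.
By the law of total expectation,
E[N] = (1/3)·(25/3) + (1/3)·(11/2) + (1/3)·(39/5) = 649/90.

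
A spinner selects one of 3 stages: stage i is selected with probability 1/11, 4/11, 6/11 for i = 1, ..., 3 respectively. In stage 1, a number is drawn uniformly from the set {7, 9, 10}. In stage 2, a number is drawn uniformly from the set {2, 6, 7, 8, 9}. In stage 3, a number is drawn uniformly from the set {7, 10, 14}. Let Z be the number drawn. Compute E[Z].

E[Z | stage 1] = (7+9+10)/3 = 26/3.
E[Z | stage 2] = (2+6+7+8+9)/5 = 32/5.
E[Z | stage 3] = (7+10+14)/3 = 31/3.
By the law of total expectation,
E[Z] = (1/11)·(26/3) + (4/11)·(32/5) + (6/11)·(31/3) = 1444/165.

1444/165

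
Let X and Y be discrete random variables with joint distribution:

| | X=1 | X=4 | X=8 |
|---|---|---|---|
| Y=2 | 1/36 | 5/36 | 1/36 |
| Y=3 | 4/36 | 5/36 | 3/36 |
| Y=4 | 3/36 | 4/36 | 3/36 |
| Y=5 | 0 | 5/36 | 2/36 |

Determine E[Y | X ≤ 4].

92/27

P(X ≤ 4) = 3/4.
Σ Y·P over the event = 2·(1/36) + 3·(4/36) + 4·(3/36) + 2·(5/36) + 3·(5/36) + 4·(4/36) + 5·(5/36) = 23/9.
E[Y | X ≤ 4] = (23/9) / (3/4) = 92/27.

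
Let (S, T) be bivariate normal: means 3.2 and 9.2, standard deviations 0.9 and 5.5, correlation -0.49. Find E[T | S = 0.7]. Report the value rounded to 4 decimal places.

16.6861

The regression of T on S has slope ρ·σ_T/σ_S and passes through (μ_S, μ_T).
E[T | S=0.7] = 9.2 + (-0.49)·(5.5/0.9)·(0.7 − (3.2)) = 9.2 + (-2.99444)·(-2.5) = 16.6861.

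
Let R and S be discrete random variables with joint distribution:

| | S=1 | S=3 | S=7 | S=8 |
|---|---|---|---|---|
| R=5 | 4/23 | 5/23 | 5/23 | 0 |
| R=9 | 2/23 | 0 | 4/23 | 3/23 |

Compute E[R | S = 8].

9

P(S = 8) = 3/23.
Σ R·P over the event = 9·(3/23) = 27/23.
E[R | S = 8] = (27/23) / (3/23) = 9.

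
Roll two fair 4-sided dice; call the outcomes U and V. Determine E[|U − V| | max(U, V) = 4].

Outcomes with max(U, V) = 4: (1,4), (2,4), (3,4), (4,1), (4,2), (4,3), (4,4), each with probability 1/16.
E[|U − V| | max(U, V) = 4] = (3 + 2 + 1 + 3 + 2 + 1 + 0) / 7 = 12/7.

12/7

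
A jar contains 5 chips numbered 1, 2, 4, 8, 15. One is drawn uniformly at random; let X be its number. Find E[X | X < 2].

1

P(X < 2) = 1/5.
Σ over the event: 1·1/5 = 1/5.
E[X | X < 2] = (1/5) / (1/5) = 1.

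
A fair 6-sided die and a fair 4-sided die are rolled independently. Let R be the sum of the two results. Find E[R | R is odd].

P(R is odd) = 1/2.
Σ over the event: 3·1/12 + 5·1/6 + 7·1/6 + 9·1/12 = 3.
E[R | R is odd] = (3) / (1/2) = 6.

6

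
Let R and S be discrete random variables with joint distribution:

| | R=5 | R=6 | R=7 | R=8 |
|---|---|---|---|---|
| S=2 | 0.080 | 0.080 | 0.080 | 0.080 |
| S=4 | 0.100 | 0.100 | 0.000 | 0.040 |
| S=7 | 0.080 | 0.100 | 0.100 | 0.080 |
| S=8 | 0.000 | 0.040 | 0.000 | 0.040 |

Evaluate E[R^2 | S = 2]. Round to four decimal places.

43.5000

P(S = 2) = 0.320.
Σ R^2·P over the event = 25·(0.080) + 36·(0.080) + 49·(0.080) + 64·(0.080) = 13.920.
E[R^2 | S = 2] = (13.920) / (0.320) = 43.5000.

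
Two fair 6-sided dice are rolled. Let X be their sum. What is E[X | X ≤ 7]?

P(X ≤ 7) = 7/12.
Σ over the event: 2·1/36 + 3·1/18 + 4·1/12 + 5·1/9 + 6·5/36 + 7·1/6 = 28/9.
E[X | X ≤ 7] = (28/9) / (7/12) = 16/3.

16/3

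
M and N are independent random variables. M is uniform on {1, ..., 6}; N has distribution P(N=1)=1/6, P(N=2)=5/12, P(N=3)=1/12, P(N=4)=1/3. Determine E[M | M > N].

P(M > N) = 41/72.
Summing M·P(x,y) over outcomes with M > N gives 21/8.
E[M | M > N] = (21/8) / (41/72) = 189/41.

189/41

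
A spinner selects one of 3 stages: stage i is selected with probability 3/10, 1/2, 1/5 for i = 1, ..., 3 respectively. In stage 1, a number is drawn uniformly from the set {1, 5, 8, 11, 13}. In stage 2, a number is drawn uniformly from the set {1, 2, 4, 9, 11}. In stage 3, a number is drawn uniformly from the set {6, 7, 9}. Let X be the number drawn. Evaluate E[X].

E[X | stage 1] = (1+5+8+11+13)/5 = 38/5.
E[X | stage 2] = (1+2+4+9+11)/5 = 27/5.
E[X | stage 3] = (6+7+9)/3 = 22/3.
By the law of total expectation,
E[X] = (3/10)·(38/5) + (1/2)·(27/5) + (1/5)·(22/3) = 967/150.

967/150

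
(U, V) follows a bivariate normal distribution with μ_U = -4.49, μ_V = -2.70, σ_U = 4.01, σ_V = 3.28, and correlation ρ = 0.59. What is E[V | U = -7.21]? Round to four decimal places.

-4.0127

The regression of V on U has slope ρ·σ_V/σ_U and passes through (μ_U, μ_V).
E[V | U=-7.21] = -2.70 + (0.59)·(3.28/4.01)·(-7.21 − (-4.49)) = -2.70 + (0.482594)·(-2.72) = -4.0127.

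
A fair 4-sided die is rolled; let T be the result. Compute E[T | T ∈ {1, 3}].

2

P(T ∈ {1, 3}) = 1/2.
Σ over the event: 1·1/4 + 3·1/4 = 1.
E[T | T ∈ {1, 3}] = (1) / (1/2) = 2.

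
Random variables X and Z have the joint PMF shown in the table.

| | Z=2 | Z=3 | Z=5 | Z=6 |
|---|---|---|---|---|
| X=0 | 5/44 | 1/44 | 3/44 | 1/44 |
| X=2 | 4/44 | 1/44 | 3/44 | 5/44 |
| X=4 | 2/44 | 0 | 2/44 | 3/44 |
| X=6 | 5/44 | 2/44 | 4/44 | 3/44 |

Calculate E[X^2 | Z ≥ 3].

P(Z ≥ 3) = 7/11.
Summing X^2·P(X=x,Z=y) over the conditioning event gives 10.
E[X^2 | Z ≥ 3] = (10) / (7/11) = 110/7.

110/7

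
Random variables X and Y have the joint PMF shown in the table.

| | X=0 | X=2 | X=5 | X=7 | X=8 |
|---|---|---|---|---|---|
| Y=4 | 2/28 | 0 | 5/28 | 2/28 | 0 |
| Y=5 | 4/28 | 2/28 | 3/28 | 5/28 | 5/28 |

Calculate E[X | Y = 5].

94/19

P(Y = 5) = 19/28.
Σ X·P over the event = 0·(4/28) + 2·(2/28) + 5·(3/28) + 7·(5/28) + 8·(5/28) = 47/14.
E[X | Y = 5] = (47/14) / (19/28) = 94/19.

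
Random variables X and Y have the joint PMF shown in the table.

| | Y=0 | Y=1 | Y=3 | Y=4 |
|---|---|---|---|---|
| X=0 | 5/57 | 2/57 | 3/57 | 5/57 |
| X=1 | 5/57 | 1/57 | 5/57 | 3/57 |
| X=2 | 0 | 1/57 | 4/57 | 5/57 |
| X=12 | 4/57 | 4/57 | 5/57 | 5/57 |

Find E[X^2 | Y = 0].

83/2

P(Y = 0) = 14/57.
Σ X^2·P over the event = 0·(5/57) + 1·(5/57) + 144·(4/57) = 581/57.
E[X^2 | Y = 0] = (581/57) / (14/57) = 83/2.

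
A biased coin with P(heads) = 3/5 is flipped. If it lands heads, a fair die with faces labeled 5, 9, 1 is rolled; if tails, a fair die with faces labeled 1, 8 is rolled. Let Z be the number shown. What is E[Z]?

24/5

E[Z | heads] = (5+9+1)/3 = 5.
E[Z | tails] = (1+8)/2 = 9/2.
E[Z] = (3/5)·(5) + (2/5)·(9/2) = 24/5.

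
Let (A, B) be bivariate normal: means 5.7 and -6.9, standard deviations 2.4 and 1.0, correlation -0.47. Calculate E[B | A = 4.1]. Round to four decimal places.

-6.5867

For a bivariate normal, E[B | A=x] = μ_B + ρ·(σ_B/σ_A)·(x − μ_A).
E[B | A=4.1] = -6.9 + (-0.47)·(1.0/2.4)·(4.1 − (5.7)) = -6.9 + (-0.19583)·(-1.6) = -6.5867.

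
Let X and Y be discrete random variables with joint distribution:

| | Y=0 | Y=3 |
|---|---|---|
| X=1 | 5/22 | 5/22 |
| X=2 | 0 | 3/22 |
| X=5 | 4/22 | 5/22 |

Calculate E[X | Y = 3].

36/13

P(Y = 3) = 13/22.
Summing X·P(X=x,Y=y) over the conditioning event gives 18/11.
E[X | Y = 3] = (18/11) / (13/22) = 36/13.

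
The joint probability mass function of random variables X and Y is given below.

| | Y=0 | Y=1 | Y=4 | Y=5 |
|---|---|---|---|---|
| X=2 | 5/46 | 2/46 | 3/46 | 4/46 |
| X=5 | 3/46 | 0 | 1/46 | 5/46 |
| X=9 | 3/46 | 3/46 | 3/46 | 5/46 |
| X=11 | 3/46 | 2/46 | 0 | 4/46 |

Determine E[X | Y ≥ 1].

213/32

P(Y ≥ 1) = 16/23.
Summing X·P(X=x,Y=y) over the conditioning event gives 213/46.
E[X | Y ≥ 1] = (213/46) / (16/23) = 213/32.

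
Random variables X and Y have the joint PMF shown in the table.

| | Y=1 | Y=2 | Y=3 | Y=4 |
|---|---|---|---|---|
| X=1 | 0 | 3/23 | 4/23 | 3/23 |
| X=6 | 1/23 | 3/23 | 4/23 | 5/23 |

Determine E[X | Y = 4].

P(Y = 4) = 8/23.
Summing X·P(X=x,Y=y) over the conditioning event gives 33/23.
E[X | Y = 4] = (33/23) / (8/23) = 33/8.

33/8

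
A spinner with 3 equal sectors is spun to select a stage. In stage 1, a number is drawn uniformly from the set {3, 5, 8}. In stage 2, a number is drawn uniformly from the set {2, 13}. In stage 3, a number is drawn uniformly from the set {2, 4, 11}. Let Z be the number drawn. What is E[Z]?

E[Z | stage 1] = (3+5+8)/3 = 16/3.
E[Z | stage 2] = (2+13)/2 = 15/2.
E[Z | stage 3] = (2+4+11)/3 = 17/3.
By the law of total expectation,
E[Z] = (1/3)·(16/3) + (1/3)·(15/2) + (1/3)·(17/3) = 37/6.

37/6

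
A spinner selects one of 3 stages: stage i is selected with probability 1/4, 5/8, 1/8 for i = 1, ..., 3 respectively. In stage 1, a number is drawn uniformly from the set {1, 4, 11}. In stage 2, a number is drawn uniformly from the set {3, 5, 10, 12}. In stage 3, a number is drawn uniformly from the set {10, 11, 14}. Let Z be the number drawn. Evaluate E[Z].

359/48

E[Z | stage 1] = (1+4+11)/3 = 16/3.
E[Z | stage 2] = (3+5+10+12)/4 = 15/2.
E[Z | stage 3] = (10+11+14)/3 = 35/3.
By the law of total expectation,
E[Z] = (1/4)·(16/3) + (5/8)·(15/2) + (1/8)·(35/3) = 359/48.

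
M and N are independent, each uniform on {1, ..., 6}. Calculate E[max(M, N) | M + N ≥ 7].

113/21

P(M + N ≥ 7) = 7/12.
Summing max(M,N)·P(x,y) over outcomes with M + N ≥ 7 gives 113/36.
E[max(M, N) | M + N ≥ 7] = (113/36) / (7/12) = 113/21.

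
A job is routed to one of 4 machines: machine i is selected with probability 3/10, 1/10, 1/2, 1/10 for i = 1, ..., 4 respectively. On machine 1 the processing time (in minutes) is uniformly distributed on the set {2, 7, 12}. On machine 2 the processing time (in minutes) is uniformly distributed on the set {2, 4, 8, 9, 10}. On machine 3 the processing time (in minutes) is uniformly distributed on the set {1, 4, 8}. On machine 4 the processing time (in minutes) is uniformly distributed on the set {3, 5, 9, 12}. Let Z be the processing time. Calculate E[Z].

3391/600

E[Z | machine 1] = (2+7+12)/3 = 7.
E[Z | machine 2] = (2+4+8+9+10)/5 = 33/5.
E[Z | machine 3] = (1+4+8)/3 = 13/3.
E[Z | machine 4] = (3+5+9+12)/4 = 29/4.
E[Z] = (3/10)·(7) + (1/10)·(33/5) + (1/2)·(13/3) + (1/10)·(29/4) = 3391/600.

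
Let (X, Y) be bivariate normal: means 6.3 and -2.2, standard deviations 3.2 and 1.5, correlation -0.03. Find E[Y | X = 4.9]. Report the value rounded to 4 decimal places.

-2.1803

E[Y | X=x] = μ_Y + ρ(σ_Y/σ_X)(x − μ_X) for jointly normal variables.
E[Y | X=4.9] = -2.2 + (-0.03)·(1.5/3.2)·(4.9 − (6.3)) = -2.2 + (-0.014063)·(-1.4) = -2.1803.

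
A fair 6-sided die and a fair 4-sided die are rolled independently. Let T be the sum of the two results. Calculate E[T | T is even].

P(T is even) = 1/2.
Σ over the event: 2·1/24 + 4·1/8 + 6·1/6 + 8·1/8 + 10·1/24 = 3.
E[T | T is even] = (3) / (1/2) = 6.

6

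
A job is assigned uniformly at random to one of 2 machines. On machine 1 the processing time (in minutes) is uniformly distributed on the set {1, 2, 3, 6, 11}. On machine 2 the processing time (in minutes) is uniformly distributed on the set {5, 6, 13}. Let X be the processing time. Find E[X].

63/10

E[X | machine 1] = (1+2+3+6+11)/5 = 23/5.
E[X | machine 2] = (5+6+13)/3 = 8.
E[X] = (1/2)·(23/5) + (1/2)·(8) = 63/10.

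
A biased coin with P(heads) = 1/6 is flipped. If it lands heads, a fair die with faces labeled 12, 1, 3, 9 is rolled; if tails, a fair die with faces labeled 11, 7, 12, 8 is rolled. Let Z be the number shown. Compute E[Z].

E[Z | heads] = (12+1+3+9)/4 = 25/4.
E[Z | tails] = (11+7+12+8)/4 = 19/2.
E[Z] = (1/6)·(25/4) + (5/6)·(19/2) = 215/24.

215/24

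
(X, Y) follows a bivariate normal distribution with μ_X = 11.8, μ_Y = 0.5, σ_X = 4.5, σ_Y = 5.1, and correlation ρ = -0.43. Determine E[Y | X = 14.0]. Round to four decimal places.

-0.5721

For a bivariate normal, E[Y | X=x] = μ_Y + ρ·(σ_Y/σ_X)·(x − μ_X).
E[Y | X=14.0] = 0.5 + (-0.43)·(5.1/4.5)·(14.0 − (11.8)) = 0.5 + (-0.48733)·(2.2) = -0.5721.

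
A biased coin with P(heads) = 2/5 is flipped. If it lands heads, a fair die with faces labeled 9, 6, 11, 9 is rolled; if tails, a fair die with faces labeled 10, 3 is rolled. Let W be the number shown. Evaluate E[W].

E[W | heads] = (9+6+11+9)/4 = 35/4.
E[W | tails] = (10+3)/2 = 13/2.
By the law of total expectation,
E[W] = (2/5)·(35/4) + (3/5)·(13/2) = 37/5.

37/5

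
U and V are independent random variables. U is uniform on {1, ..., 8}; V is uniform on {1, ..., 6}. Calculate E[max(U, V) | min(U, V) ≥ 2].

39/7

P(min(U, V) ≥ 2) = 35/48.
Summing max(U,V)·P(x,y) over outcomes with min(U, V) ≥ 2 gives 65/16.
E[max(U, V) | min(U, V) ≥ 2] = (65/16) / (35/48) = 39/7.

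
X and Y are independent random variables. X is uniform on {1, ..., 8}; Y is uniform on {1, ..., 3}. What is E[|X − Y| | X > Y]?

32/9

P(X > Y) = 3/4.
Summing |X−Y|·P(x,y) over outcomes with X > Y gives 8/3.
E[|X − Y| | X > Y] = (8/3) / (3/4) = 32/9.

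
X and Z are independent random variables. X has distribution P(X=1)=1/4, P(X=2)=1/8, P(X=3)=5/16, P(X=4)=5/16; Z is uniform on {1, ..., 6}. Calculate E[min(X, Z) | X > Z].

47/27

P(X > Z) = 9/32.
Summing min(X,Z)·P(x,y) over outcomes with X > Z gives 47/96.
E[min(X, Z) | X > Z] = (47/96) / (9/32) = 47/27.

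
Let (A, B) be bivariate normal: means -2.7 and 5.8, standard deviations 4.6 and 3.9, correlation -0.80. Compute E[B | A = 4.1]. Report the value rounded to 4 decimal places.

E[B | A=x] = μ_B + ρ(σ_B/σ_A)(x − μ_A) for jointly normal variables.
E[B | A=4.1] = 5.8 + (-0.80)·(3.9/4.6)·(4.1 − (-2.7)) = 5.8 + (-0.67826)·(6.8) = 1.1878.

1.1878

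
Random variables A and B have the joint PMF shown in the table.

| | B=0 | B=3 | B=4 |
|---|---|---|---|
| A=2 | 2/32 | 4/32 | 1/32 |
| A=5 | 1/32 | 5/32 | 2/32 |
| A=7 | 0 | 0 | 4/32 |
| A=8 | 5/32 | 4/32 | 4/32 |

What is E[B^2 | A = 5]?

77/8

P(A = 5) = 1/4.
Σ B^2·P over the event = 0·(1/32) + 9·(5/32) + 16·(2/32) = 77/32.
E[B^2 | A = 5] = (77/32) / (1/4) = 77/8.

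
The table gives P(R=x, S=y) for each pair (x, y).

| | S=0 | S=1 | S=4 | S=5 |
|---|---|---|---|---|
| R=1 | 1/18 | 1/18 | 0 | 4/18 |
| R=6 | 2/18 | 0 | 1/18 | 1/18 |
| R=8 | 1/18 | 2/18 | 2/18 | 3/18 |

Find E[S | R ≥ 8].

P(R ≥ 8) = 4/9.
Σ S·P over the event = 0·(1/18) + 1·(2/18) + 4·(2/18) + 5·(3/18) = 25/18.
E[S | R ≥ 8] = (25/18) / (4/9) = 25/8.

25/8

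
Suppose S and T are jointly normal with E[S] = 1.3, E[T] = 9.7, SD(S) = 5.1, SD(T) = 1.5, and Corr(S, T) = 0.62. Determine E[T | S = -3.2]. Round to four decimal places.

For a bivariate normal, E[T | S=x] = μ_T + ρ·(σ_T/σ_S)·(x − μ_S).
E[T | S=-3.2] = 9.7 + (0.62)·(1.5/5.1)·(-3.2 − (1.3)) = 9.7 + (0.18235)·(-4.5) = 8.8794.

8.8794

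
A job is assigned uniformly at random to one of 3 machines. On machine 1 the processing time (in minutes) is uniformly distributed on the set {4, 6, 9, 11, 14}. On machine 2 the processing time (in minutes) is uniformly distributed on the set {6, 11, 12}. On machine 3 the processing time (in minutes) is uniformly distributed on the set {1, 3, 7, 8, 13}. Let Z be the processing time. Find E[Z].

E[Z | machine 1] = (4+6+9+11+14)/5 = 44/5.
E[Z | machine 2] = (6+11+12)/3 = 29/3.
E[Z | machine 3] = (1+3+7+8+13)/5 = 32/5.
By the law of total expectation,
E[Z] = (1/3)·(44/5) + (1/3)·(29/3) + (1/3)·(32/5) = 373/45.

373/45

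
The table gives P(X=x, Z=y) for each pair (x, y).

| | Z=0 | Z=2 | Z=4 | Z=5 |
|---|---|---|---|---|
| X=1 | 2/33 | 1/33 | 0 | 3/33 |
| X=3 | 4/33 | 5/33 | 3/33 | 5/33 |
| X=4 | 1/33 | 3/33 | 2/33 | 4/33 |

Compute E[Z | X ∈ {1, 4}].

P(X ∈ {1, 4}) = 16/33.
Σ Z·P over the event = 0·(2/33) + 2·(1/33) + 5·(3/33) + 0·(1/33) + 2·(3/33) + 4·(2/33) + 5·(4/33) = 17/11.
E[Z | X ∈ {1, 4}] = (17/11) / (16/33) = 51/16.

51/16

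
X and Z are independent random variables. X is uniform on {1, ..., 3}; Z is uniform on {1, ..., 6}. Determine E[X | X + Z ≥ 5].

13/6

P(X + Z ≥ 5) = 2/3.
Summing X·P(x,y) over outcomes with X + Z ≥ 5 gives 13/9.
E[X | X + Z ≥ 5] = (13/9) / (2/3) = 13/6.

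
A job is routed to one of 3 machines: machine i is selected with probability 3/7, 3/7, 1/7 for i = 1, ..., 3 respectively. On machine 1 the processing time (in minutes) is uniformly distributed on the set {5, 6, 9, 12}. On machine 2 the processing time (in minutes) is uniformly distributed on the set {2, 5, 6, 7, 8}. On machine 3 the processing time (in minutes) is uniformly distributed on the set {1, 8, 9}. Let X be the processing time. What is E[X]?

E[X | machine 1] = (5+6+9+12)/4 = 8.
E[X | machine 2] = (2+5+6+7+8)/5 = 28/5.
E[X | machine 3] = (1+8+9)/3 = 6.
E[X] = (3/7)·(8) + (3/7)·(28/5) + (1/7)·(6) = 234/35.

234/35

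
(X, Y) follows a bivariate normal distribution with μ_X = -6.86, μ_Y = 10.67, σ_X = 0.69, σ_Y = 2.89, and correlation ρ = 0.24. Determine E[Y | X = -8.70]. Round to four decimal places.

8.8204

For a bivariate normal, E[Y | X=x] = μ_Y + ρ·(σ_Y/σ_X)·(x − μ_X).
E[Y | X=-8.70] = 10.67 + (0.24)·(2.89/0.69)·(-8.70 − (-6.86)) = 10.67 + (1.0052)·(-1.84) = 8.8204.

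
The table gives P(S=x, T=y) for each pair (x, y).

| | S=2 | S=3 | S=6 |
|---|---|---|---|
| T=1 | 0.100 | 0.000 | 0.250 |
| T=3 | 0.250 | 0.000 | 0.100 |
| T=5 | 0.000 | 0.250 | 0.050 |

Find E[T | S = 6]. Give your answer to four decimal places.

2.0000

P(S = 6) = 0.400.
Σ T·P over the event = 1·(0.250) + 3·(0.100) + 5·(0.050) = 0.800.
E[T | S = 6] = (0.800) / (0.400) = 2.0000.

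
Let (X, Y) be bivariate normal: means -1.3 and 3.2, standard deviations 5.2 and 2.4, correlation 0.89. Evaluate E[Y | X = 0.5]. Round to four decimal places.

For a bivariate normal, E[Y | X=x] = μ_Y + ρ·(σ_Y/σ_X)·(x − μ_X).
E[Y | X=0.5] = 3.2 + (0.89)·(2.4/5.2)·(0.5 − (-1.3)) = 3.2 + (0.41077)·(1.8) = 3.9394.

3.9394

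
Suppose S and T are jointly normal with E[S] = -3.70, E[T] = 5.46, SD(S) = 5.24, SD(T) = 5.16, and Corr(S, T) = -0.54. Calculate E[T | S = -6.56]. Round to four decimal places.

6.9808

E[T | S=x] = μ_T + ρ(σ_T/σ_S)(x − μ_S) for jointly normal variables.
E[T | S=-6.56] = 5.46 + (-0.54)·(5.16/5.24)·(-6.56 − (-3.70)) = 5.46 + (-0.53176)·(-2.86) = 6.9808.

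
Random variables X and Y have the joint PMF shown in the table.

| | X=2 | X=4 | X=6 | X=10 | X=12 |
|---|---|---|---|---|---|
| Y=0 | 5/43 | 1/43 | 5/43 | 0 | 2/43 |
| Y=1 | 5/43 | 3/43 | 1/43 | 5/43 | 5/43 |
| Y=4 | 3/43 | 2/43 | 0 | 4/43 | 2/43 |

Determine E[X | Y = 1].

P(Y = 1) = 19/43.
Σ X·P over the event = 2·(5/43) + 4·(3/43) + 6·(1/43) + 10·(5/43) + 12·(5/43) = 138/43.
E[X | Y = 1] = (138/43) / (19/43) = 138/19.

138/19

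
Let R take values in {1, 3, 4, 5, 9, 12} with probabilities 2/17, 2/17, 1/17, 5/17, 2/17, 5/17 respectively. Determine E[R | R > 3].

P(R > 3) = 13/17.
Σ over the event: 4·1/17 + 5·5/17 + 9·2/17 + 12·5/17 = 107/17.
E[R | R > 3] = (107/17) / (13/17) = 107/13.

107/13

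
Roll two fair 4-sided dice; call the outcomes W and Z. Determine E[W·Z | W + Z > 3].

P(W + Z > 3) = 13/16.
Summing WZ·P(x,y) over outcomes with W + Z > 3 gives 95/16.
E[W·Z | W + Z > 3] = (95/16) / (13/16) = 95/13.

95/13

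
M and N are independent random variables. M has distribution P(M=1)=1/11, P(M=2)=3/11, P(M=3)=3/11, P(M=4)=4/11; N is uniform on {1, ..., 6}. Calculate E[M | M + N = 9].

25/7

P(M + N = 9) = 7/66.
Summing M·P(x,y) over outcomes with M + N = 9 gives 25/66.
E[M | M + N = 9] = (25/66) / (7/66) = 25/7.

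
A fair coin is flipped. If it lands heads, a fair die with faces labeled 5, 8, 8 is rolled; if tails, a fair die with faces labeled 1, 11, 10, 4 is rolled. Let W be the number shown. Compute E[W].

E[W | heads] = (5+8+8)/3 = 7.
E[W | tails] = (1+11+10+4)/4 = 13/2.
E[W] = (1/2)·(7) + (1/2)·(13/2) = 27/4.

27/4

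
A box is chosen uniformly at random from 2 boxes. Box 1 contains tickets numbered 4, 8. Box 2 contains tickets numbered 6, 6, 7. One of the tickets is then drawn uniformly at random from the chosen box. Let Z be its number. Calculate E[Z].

37/6

E[Z | box 1] = (4+8)/2 = 6.
E[Z | box 2] = (6+6+7)/3 = 19/3.
E[Z] = (1/2)·(6) + (1/2)·(19/3) = 37/6.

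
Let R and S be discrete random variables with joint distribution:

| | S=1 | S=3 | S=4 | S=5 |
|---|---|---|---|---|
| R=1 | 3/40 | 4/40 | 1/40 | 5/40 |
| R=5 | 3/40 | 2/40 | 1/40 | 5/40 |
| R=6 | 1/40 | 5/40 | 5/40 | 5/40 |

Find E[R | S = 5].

P(S = 5) = 3/8.
Summing R·P(R=x,S=y) over the conditioning event gives 3/2.
E[R | S = 5] = (3/2) / (3/8) = 4.

4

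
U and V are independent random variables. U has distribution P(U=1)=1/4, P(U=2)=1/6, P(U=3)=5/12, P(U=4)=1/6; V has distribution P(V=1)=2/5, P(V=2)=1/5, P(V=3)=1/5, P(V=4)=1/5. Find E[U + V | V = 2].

9/2

P(V = 2) = 1/5.
Summing (U+V)·P(x,y) over outcomes with V = 2 gives 9/10.
E[U + V | V = 2] = (9/10) / (1/5) = 9/2.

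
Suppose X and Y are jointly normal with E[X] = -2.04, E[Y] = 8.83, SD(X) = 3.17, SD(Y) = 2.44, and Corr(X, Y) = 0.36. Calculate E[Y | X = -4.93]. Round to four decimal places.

8.0292

E[Y | X=x] = μ_Y + ρ(σ_Y/σ_X)(x − μ_X) for jointly normal variables.
E[Y | X=-4.93] = 8.83 + (0.36)·(2.44/3.17)·(-4.93 − (-2.04)) = 8.83 + (0.2771)·(-2.89) = 8.0292.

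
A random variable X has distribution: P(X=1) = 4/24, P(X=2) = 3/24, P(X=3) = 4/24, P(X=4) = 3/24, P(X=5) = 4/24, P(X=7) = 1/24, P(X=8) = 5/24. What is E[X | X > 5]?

P(X > 5) = 1/4.
Σ over the event: 7·1/24 + 8·5/24 = 47/24.
E[X | X > 5] = (47/24) / (1/4) = 47/6.

47/6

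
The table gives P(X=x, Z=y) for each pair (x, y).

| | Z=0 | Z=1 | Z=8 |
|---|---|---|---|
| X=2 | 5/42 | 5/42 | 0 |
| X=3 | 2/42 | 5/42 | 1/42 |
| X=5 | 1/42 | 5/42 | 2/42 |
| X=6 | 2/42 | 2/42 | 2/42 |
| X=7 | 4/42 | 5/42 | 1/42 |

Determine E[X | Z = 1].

P(Z = 1) = 11/21.
Σ X·P over the event = 2·(5/42) + 3·(5/42) + 5·(5/42) + 6·(2/42) + 7·(5/42) = 97/42.
E[X | Z = 1] = (97/42) / (11/21) = 97/22.

97/22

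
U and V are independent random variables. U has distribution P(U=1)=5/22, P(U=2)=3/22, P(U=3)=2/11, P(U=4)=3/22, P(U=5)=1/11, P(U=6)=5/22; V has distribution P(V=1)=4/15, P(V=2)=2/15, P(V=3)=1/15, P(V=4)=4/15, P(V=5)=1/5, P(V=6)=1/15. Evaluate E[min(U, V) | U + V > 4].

227/87

P(U + V > 4) = 87/110.
Summing min(U,V)·P(x,y) over outcomes with U + V > 4 gives 227/110.
E[min(U, V) | U + V > 4] = (227/110) / (87/110) = 227/87.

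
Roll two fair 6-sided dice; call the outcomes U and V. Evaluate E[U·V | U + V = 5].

Outcomes with U + V = 5: (1,4), (2,3), (3,2), (4,1), each with probability 1/36.
E[U·V | U + V = 5] = (4 + 6 + 6 + 4) / 4 = 5.

5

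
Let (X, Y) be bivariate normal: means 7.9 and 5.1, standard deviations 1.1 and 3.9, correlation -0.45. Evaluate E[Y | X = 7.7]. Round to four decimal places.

5.4191

For a bivariate normal, E[Y | X=x] = μ_Y + ρ·(σ_Y/σ_X)·(x − μ_X).
E[Y | X=7.7] = 5.1 + (-0.45)·(3.9/1.1)·(7.7 − (7.9)) = 5.1 + (-1.5955)·(-0.2) = 5.4191.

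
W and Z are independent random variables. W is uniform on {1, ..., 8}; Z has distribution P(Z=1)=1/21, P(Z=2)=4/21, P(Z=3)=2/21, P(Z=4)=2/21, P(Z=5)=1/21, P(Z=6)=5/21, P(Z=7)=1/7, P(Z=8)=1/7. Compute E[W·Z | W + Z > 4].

P(W + Z > 4) = 155/168.
Summing WZ·P(x,y) over outcomes with W + Z > 4 gives 153/7.
E[W·Z | W + Z > 4] = (153/7) / (155/168) = 3672/155.

3672/155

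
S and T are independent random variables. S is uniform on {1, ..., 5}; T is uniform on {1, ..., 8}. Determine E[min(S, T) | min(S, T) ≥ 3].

34/9

P(min(S, T) ≥ 3) = 9/20.
Summing min(S,T)·P(x,y) over outcomes with min(S, T) ≥ 3 gives 17/10.
E[min(S, T) | min(S, T) ≥ 3] = (17/10) / (9/20) = 34/9.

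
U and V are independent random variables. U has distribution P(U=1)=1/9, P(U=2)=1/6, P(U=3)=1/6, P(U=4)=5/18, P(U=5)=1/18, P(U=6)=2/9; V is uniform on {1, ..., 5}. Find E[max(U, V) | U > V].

14/3

P(U > V) = 8/15.
Summing max(U,V)·P(x,y) over outcomes with U > V gives 112/45.
E[max(U, V) | U > V] = (112/45) / (8/15) = 14/3.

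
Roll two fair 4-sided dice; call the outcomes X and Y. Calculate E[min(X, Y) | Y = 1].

1

Outcomes with Y = 1: (1,1), (2,1), (3,1), (4,1), each with probability 1/16.
E[min(X, Y) | Y = 1] = (1 + 1 + 1 + 1) / 4 = 1.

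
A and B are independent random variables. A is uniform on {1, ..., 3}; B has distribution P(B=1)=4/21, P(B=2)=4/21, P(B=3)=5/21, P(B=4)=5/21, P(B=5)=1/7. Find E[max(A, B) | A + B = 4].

P(A + B = 4) = 13/63.
Summing max(A,B)·P(x,y) over outcomes with A + B = 4 gives 5/9.
E[max(A, B) | A + B = 4] = (5/9) / (13/63) = 35/13.

35/13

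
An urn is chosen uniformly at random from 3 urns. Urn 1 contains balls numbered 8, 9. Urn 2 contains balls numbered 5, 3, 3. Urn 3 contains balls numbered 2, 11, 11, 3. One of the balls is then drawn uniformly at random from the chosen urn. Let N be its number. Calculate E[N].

227/36

E[N | urn 1] = (8+9)/2 = 17/2.
E[N | urn 2] = (5+3+3)/3 = 11/3.
E[N | urn 3] = (2+11+11+3)/4 = 27/4.
By the law of total expectation,
E[N] = (1/3)·(17/2) + (1/3)·(11/3) + (1/3)·(27/4) = 227/36.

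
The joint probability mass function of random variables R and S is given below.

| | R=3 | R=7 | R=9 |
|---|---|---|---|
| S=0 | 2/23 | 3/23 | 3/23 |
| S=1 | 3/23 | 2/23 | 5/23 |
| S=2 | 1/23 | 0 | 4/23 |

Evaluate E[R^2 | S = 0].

51

P(S = 0) = 8/23.
Σ R^2·P over the event = 9·(2/23) + 49·(3/23) + 81·(3/23) = 408/23.
E[R^2 | S = 0] = (408/23) / (8/23) = 51.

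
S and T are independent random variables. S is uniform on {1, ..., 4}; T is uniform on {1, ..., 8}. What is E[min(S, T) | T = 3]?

9/4

Outcomes with T = 3: (1,3), (2,3), (3,3), (4,3), each with probability 1/32.
E[min(S, T) | T = 3] = (1 + 2 + 3 + 3) / 4 = 9/4.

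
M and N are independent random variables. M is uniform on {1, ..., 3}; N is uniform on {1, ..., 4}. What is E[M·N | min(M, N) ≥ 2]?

15/2

P(min(M, N) ≥ 2) = 1/2.
Summing MN·P(x,y) over outcomes with min(M, N) ≥ 2 gives 15/4.
E[M·N | min(M, N) ≥ 2] = (15/4) / (1/2) = 15/2.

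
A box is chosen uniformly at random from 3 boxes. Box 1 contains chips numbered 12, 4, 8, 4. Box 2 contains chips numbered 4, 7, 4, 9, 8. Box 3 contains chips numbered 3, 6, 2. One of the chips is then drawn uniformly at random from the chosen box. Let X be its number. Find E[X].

256/45

E[X | box 1] = (12+4+8+4)/4 = 7.
E[X | box 2] = (4+7+4+9+8)/5 = 32/5.
E[X | box 3] = (3+6+2)/3 = 11/3.
E[X] = (1/3)·(7) + (1/3)·(32/5) + (1/3)·(11/3) = 256/45.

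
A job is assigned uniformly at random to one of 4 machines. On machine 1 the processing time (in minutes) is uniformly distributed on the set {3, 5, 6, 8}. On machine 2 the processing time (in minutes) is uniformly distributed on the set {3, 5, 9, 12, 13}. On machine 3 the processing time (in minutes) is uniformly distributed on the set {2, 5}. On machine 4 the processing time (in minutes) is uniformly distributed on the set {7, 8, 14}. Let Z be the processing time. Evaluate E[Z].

203/30

E[Z | machine 1] = (3+5+6+8)/4 = 11/2.
E[Z | machine 2] = (3+5+9+12+13)/5 = 42/5.
E[Z | machine 3] = (2+5)/2 = 7/2.
E[Z | machine 4] = (7+8+14)/3 = 29/3.
By the law of total expectation,
E[Z] = (1/4)·(11/2) + (1/4)·(42/5) + (1/4)·(7/2) + (1/4)·(29/3) = 203/30.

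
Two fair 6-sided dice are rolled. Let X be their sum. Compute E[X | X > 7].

28/3

P(X > 7) = 5/12.
Σ over the event: 8·5/36 + 9·1/9 + 10·1/12 + 11·1/18 + 12·1/36 = 35/9.
E[X | X > 7] = (35/9) / (5/12) = 28/3.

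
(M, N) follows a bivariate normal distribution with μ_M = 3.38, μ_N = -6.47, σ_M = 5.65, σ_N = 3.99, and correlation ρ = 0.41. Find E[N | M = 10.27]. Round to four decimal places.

The regression of N on M has slope ρ·σ_N/σ_M and passes through (μ_M, μ_N).
E[N | M=10.27] = -6.47 + (0.41)·(3.99/5.65)·(10.27 − (3.38)) = -6.47 + (0.28954)·(6.89) = -4.4751.

-4.4751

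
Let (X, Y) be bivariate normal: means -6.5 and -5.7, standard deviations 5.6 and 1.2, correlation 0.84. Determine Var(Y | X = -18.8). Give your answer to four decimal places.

Var(Y | X=x) = (1 − ρ²)·σ_Y².
Var(Y | X=-18.8) = (1.2)²·(1 − (0.84)²) = 1.44·0.2944 = 0.4239.

0.4239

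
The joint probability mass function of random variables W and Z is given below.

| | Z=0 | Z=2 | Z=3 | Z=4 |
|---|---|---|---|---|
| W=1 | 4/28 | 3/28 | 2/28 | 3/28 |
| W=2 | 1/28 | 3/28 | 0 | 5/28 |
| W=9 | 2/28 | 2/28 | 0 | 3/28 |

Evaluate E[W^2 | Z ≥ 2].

445/21

P(Z ≥ 2) = 3/4.
Σ W^2·P over the event = 1·(3/28) + 1·(2/28) + 1·(3/28) + 4·(3/28) + 4·(5/28) + 81·(2/28) + 81·(3/28) = 445/28.
E[W^2 | Z ≥ 2] = (445/28) / (3/4) = 445/21.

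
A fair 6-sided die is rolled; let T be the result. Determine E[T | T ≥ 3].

9/2

Given T ≥ 3, T is equally likely to be any of {3, 4, 5, 6}.
E[T | T ≥ 3] = (3 + 4 + 5 + 6) / 4 = 9/2.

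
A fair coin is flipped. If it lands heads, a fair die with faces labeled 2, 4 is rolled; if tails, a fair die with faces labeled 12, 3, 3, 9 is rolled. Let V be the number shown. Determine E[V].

E[V | heads] = (2+4)/2 = 3.
E[V | tails] = (12+3+3+9)/4 = 27/4.
E[V] = (1/2)·(3) + (1/2)·(27/4) = 39/8.

39/8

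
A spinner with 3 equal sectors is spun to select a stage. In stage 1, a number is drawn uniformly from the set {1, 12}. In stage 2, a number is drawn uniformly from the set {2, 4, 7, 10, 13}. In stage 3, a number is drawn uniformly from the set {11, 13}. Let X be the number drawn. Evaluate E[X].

257/30

E[X | stage 1] = (1+12)/2 = 13/2.
E[X | stage 2] = (2+4+7+10+13)/5 = 36/5.
E[X | stage 3] = (11+13)/2 = 12.
E[X] = (1/3)·(13/2) + (1/3)·(36/5) + (1/3)·(12) = 257/30.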